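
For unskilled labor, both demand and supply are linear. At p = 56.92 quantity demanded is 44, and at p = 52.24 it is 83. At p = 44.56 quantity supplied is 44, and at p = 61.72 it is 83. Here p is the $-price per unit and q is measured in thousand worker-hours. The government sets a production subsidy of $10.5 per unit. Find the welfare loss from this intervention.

$98.44 thousand

Demand slope = (52.24 − 56.92)/(83 − 44) = −0.12, so p = 62.2 − 0.12q.
Supply slope = (61.72 − 44.56)/(83 − 44) = 0.44, so p = 25.2 + 0.44q.
Competitive equilibrium: 62.2 − 0.12q = 25.2 + 0.44q → q* = 66.0714, p* = 54.2714.
The subsidy lowers effective supply by 10.5: p = 14.7 + 0.44q.
New quantity: 62.2 − 0.12q = 14.7 + 0.44q → q' = 84.8214.
Overproduction Δq = 84.8214 − 66.0714 = 18.75; wedge = subsidy = 10.5.
Deadweight loss = ½ × 18.75 × 10.5 = $98.44 thousand.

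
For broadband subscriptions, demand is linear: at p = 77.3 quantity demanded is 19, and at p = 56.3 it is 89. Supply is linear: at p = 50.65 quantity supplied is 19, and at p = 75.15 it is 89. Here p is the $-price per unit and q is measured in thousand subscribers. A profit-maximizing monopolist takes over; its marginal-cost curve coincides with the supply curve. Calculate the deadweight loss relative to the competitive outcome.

$116.68 thousand

Demand slope = (56.3 − 77.3)/(89 − 19) = −0.3, so p = 83 − 0.3q.
Supply slope = (75.15 − 50.65)/(89 − 19) = 0.35, so p = 44 + 0.35q.
Competitive equilibrium: 83 − 0.3q = 44 + 0.35q → q* = 60, p* = 65.
Marginal revenue: MR = 83 − 0.6q. Set MR = MC: 83 − 0.6q = 44 + 0.35q → q_m = 41.0526.
Price p_m = 83 − 0.3·41.0526 = 70.6842; MC(q_m) = 44 + 0.35·41.0526 = 58.3684.
Competitive q* = 60, so Δq = 18.9474; wedge = 70.6842 − 58.3684 = 12.3158.
DWL = ½ × 18.9474 × 12.3158 = $116.68 thousand.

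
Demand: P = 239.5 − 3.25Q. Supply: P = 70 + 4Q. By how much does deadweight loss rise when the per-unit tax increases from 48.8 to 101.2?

Competitive equilibrium: 239.5 − 3.25Q = 70 + 4Q → Q* = 23.3793, P* = 163.5172.
For a per-unit tax t: ΔQ = t/7.25, so DWL = ½·t·(t/7.25) = t²/14.5.
At t = 48.8: DWL = 164.237. At t = 101.2: DWL = 706.306.
Increase = 706.306 − 164.237 = 542.07.

542.07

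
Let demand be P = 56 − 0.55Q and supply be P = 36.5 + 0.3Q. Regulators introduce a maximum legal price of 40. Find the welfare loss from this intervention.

54.02

Competitive equilibrium: 56 − 0.55Q = 36.5 + 0.3Q → Q* = 22.9412, P* = 43.3824.
At the ceiling P = 40, quantity supplied = (40 − 36.5)/0.3 = 11.6667.
Willingness to pay at Q' = 11.6667: 56 − 0.55·11.6667 = 49.5833.
ΔQ = 22.9412 − 11.6667 = 11.2745; wedge = 49.5833 − 40 = 9.5833.
Deadweight loss = ½ × 11.2745 × 9.5833 = 54.02.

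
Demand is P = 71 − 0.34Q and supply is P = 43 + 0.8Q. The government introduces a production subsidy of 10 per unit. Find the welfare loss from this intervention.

43.86

Competitive equilibrium: 71 − 0.34Q = 43 + 0.8Q → Q* = 24.5614, P* = 62.6491.
The subsidy lowers effective supply by 10: P = 33 + 0.8Q.
New quantity: 71 − 0.34Q = 33 + 0.8Q → Q' = 33.3333.
Overproduction ΔQ = 33.3333 − 24.5614 = 8.7719; wedge = subsidy = 10.
The triangle = ½ × 8.7719 × 10 = 43.86.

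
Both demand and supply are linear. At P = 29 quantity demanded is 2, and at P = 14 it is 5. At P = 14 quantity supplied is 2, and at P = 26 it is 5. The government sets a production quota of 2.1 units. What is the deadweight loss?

Demand slope = (14 − 29)/(5 − 2) = −5, so P = 39 − 5Q.
Supply slope = (26 − 14)/(5 − 2) = 4, so P = 6 + 4Q.
Competitive equilibrium: 39 − 5Q = 6 + 4Q → Q* = 3.6667, P* = 20.6667.
At Q = 2.1: demand price = 39 − 5·2.1 = 28.5; supply price = 6 + 4·2.1 = 14.4.
ΔQ = 3.6667 − 2.1 = 1.5667; wedge = 28.5 − 14.4 = 14.1.
The triangle = ½ × 1.5667 × 14.1 = 11.045.

11.045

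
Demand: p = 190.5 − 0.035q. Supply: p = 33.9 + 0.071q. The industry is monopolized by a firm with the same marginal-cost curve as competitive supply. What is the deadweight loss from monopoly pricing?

Competitive equilibrium: 190.5 − 0.035q = 33.9 + 0.071q → q* = 1477.35849, p* = 138.79245.
Marginal revenue: MR = 190.5 − 0.07q. Set MR = MC: 190.5 − 0.07q = 33.9 + 0.071q → q_m = 1110.6383.
Price p_m = 190.5 − 0.035·1110.6383 = 151.62766; MC(q_m) = 33.9 + 0.071·1110.6383 = 112.75532.
Competitive q* = 1477.35849, so Δq = 366.72019; wedge = 151.62766 − 112.75532 = 38.87234.
Deadweight loss = ½ × 366.72019 × 38.87234 = 7127.64.

7127.64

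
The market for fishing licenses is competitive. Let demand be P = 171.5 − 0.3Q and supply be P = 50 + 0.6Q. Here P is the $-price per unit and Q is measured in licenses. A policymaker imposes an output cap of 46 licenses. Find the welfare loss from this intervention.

Competitive equilibrium: 171.5 − 0.3Q = 50 + 0.6Q → Q* = 135, P* = 131.
At Q = 46: demand price = 171.5 − 0.3·46 = 157.7; supply price = 50 + 0.6·46 = 77.6.
ΔQ = 135 − 46 = 89; wedge = 157.7 − 77.6 = 80.1.
Deadweight loss = ½ × 89 × 80.1 = $3564.45.

$3564.45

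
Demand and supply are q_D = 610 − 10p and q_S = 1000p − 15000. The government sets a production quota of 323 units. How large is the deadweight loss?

885.86

In inverse form: demand p = 61 − 0.1q, supply p = 15 + 0.001q.
Competitive equilibrium: 61 − 0.1q = 15 + 0.001q → q* = 455.4455, p* = 15.4554.
At q = 323: demand price = 61 − 0.1·323 = 28.7; supply price = 15 + 0.001·323 = 15.323.
Δq = 455.4455 − 323 = 132.4455; wedge = 28.7 − 15.323 = 13.377.
The triangle = ½ × 132.4455 × 13.377 = 885.86.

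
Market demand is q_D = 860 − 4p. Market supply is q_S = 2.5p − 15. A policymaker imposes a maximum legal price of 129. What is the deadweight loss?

64.05

In inverse form: demand p = 215 − 0.25q, supply p = 6 + 0.4q.
Competitive equilibrium: 215 − 0.25q = 6 + 0.4q → q* = 321.5385, p* = 134.6154.
At the ceiling p = 129, quantity supplied = (129 − 6)/0.4 = 307.5.
Willingness to pay at q' = 307.5: 215 − 0.25·307.5 = 138.125.
Δq = 321.5385 − 307.5 = 14.0385; wedge = 138.125 − 129 = 9.125.
The triangle = ½ × 14.0385 × 9.125 = 64.05.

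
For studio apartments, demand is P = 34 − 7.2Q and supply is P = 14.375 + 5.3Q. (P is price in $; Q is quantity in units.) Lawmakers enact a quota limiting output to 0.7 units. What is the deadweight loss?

Competitive equilibrium: 34 − 7.2Q = 14.375 + 5.3Q → Q* = 1.57, P* = 22.696.
At Q = 0.7: demand price = 34 − 7.2·0.7 = 28.96; supply price = 14.375 + 5.3·0.7 = 18.085.
ΔQ = 1.57 − 0.7 = 0.87; wedge = 28.96 − 18.085 = 10.875.
DWL = ½ × 0.87 × 10.875 = $4.73.

$4.73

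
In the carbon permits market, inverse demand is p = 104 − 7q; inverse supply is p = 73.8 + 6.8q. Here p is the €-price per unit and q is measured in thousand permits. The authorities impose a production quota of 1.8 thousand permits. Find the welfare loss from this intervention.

€1.04 thousand

Competitive equilibrium: 104 − 7q = 73.8 + 6.8q → q* = 2.1884, p* = 88.6812.
At q = 1.8: demand price = 104 − 7·1.8 = 91.4; supply price = 73.8 + 6.8·1.8 = 86.04.
Δq = 2.1884 − 1.8 = 0.3884; wedge = 91.4 − 86.04 = 5.36.
Deadweight loss = ½ × 0.3884 × 5.36 = €1.04 thousand.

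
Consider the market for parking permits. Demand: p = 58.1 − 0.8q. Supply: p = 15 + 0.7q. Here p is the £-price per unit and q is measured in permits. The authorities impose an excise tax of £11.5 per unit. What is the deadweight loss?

Competitive equilibrium: 58.1 − 0.8q = 15 + 0.7q → q* = 28.7333, p* = 35.1133.
With the tax, the buyer price exceeds the seller price by 11.5: (58.1 − 0.8q) − (15 + 0.7q) = 11.5 → q' = 21.0667.
Δq = 28.7333 − 21.0667 = 7.6666; the wedge equals the tax, 11.5.
Welfare loss = ½ × 7.6666 × 11.5 = £44.08.

£44.08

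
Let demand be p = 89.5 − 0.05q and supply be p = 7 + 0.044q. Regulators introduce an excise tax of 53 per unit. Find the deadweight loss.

14941.49

Competitive equilibrium: 89.5 − 0.05q = 7 + 0.044q → q* = 877.6596, p* = 45.617.
With the tax, the buyer price exceeds the seller price by 53: (89.5 − 0.05q) − (7 + 0.044q) = 53 → q' = 313.8298.
Δq = 877.6596 − 313.8298 = 563.8298; the wedge equals the tax, 53.
DWL = ½ × 563.8298 × 53 = 14941.49.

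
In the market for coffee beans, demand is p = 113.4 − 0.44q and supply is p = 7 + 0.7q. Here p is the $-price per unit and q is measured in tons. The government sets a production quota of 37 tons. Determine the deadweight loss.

$1808.86

Competitive equilibrium: 113.4 − 0.44q = 7 + 0.7q → q* = 93.3333, p* = 72.3333.
At q = 37: demand price = 113.4 − 0.44·37 = 97.12; supply price = 7 + 0.7·37 = 32.9.
Δq = 93.3333 − 37 = 56.3333; wedge = 97.12 − 32.9 = 64.22.
The triangle = ½ × 56.3333 × 64.22 = $1808.86.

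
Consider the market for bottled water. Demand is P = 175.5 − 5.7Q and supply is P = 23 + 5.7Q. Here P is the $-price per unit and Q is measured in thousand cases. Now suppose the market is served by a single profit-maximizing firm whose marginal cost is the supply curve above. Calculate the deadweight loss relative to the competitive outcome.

Competitive equilibrium: 175.5 − 5.7Q = 23 + 5.7Q → Q* = 13.37719, P* = 99.25.
Marginal revenue: MR = 175.5 − 11.4Q. Set MR = MC: 175.5 − 11.4Q = 23 + 5.7Q → Q_m = 8.91813.
Price P_m = 175.5 − 5.7·8.91813 = 124.66666; MC(Q_m) = 23 + 5.7·8.91813 = 73.83334.
Competitive Q* = 13.37719, so ΔQ = 4.45906; wedge = 124.66666 − 73.83334 = 50.83332.
Deadweight loss = ½ × 4.45906 × 50.83332 = $113.33 thousand.

$113.33 thousand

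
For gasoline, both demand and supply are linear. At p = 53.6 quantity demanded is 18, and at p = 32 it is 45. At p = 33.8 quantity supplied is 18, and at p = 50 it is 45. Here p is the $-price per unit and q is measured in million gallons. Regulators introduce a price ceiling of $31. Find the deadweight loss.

Demand slope = (32 − 53.6)/(45 − 18) = −0.8, so p = 68 − 0.8q.
Supply slope = (50 − 33.8)/(45 − 18) = 0.6, so p = 23 + 0.6q.
Competitive equilibrium: 68 − 0.8q = 23 + 0.6q → q* = 32.1429, p* = 42.2857.
At the ceiling p = 31, quantity supplied = (31 − 23)/0.6 = 13.3333.
Willingness to pay at q' = 13.3333: 68 − 0.8·13.3333 = 57.3334.
Δq = 32.1429 − 13.3333 = 18.8096; wedge = 57.3334 − 31 = 26.3334.
The triangle = ½ × 18.8096 × 26.3334 = $247.66 million.

$247.66 million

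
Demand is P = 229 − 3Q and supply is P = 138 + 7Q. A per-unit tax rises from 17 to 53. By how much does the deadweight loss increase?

126

Competitive equilibrium: 229 − 3Q = 138 + 7Q → Q* = 9.1, P* = 201.7.
For a per-unit tax t: ΔQ = t/10, so DWL = ½·t·(t/10) = t²/20.
At t = 17: DWL = 14.45. At t = 53: DWL = 140.45.
Increase = 140.45 − 14.45 = 126.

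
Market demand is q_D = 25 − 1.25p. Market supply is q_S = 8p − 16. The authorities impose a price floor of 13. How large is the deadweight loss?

In inverse form: demand p = 20 − 0.8q, supply p = 2 + 0.125q.
Competitive equilibrium: 20 − 0.8q = 2 + 0.125q → q* = 19.4595, p* = 4.4324.
At the floor p = 13, quantity demanded = (20 − 13)/0.8 = 8.75.
Sellers' marginal cost at q' = 8.75: 2 + 0.125·8.75 = 3.0938.
Δq = 19.4595 − 8.75 = 10.7095; wedge = 13 − 3.0938 = 9.9062.
The triangle = ½ × 10.7095 × 9.9062 = 53.05.

53.05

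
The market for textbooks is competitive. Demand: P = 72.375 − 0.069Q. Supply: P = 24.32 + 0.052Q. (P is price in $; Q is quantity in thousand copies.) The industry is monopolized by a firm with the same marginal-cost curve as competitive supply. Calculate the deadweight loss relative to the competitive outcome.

$1258.50 thousand

Competitive equilibrium: 72.375 − 0.069Q = 24.32 + 0.052Q → Q* = 397.14876, P* = 44.97174.
Marginal revenue: MR = 72.375 − 0.138Q. Set MR = MC: 72.375 − 0.138Q = 24.32 + 0.052Q → Q_m = 252.92105.
Price P_m = 72.375 − 0.069·252.92105 = 54.92345; MC(Q_m) = 24.32 + 0.052·252.92105 = 37.47189.
Competitive Q* = 397.14876, so ΔQ = 144.22771; wedge = 54.92345 − 37.47189 = 17.45156.
Deadweight loss = ½ × 144.22771 × 17.45156 = $1258.50 thousand.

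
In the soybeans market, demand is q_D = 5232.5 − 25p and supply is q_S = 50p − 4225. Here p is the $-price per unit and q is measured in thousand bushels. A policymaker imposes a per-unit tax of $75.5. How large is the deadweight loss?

$47502.08 thousand

In inverse form: demand p = 209.3 − 0.04q, supply p = 84.5 + 0.02q.
Competitive equilibrium: 209.3 − 0.04q = 84.5 + 0.02q → q* = 2080, p* = 126.1.
With the tax, the buyer price exceeds the seller price by 75.5: (209.3 − 0.04q) − (84.5 + 0.02q) = 75.5 → q' = 821.6667.
Δq = 2080 − 821.6667 = 1258.3333; the wedge equals the tax, 75.5.
The triangle = ½ × 1258.3333 × 75.5 = $47502.08 thousand.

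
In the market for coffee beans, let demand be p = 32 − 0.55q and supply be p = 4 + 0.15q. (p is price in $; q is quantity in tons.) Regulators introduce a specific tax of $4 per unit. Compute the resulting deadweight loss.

Competitive equilibrium: 32 − 0.55q = 4 + 0.15q → q* = 40, p* = 10.
With the tax, the buyer price exceeds the seller price by 4: (32 − 0.55q) − (4 + 0.15q) = 4 → q' = 34.2857.
Δq = 40 − 34.2857 = 5.7143; the wedge equals the tax, 4.
The triangle = ½ × 5.7143 × 4 = $11.43.

$11.43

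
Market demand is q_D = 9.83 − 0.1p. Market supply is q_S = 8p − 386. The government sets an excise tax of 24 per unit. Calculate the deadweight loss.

28.44

In inverse form: demand p = 98.3 − 10q, supply p = 48.25 + 0.125q.
Competitive equilibrium: 98.3 − 10q = 48.25 + 0.125q → q* = 4.9432, p* = 48.8679.
With the tax, the buyer price exceeds the seller price by 24: (98.3 − 10q) − (48.25 + 0.125q) = 24 → q' = 2.5728.
Δq = 4.9432 − 2.5728 = 2.3704; the wedge equals the tax, 24.
Deadweight loss = ½ × 2.3704 × 24 = 28.44.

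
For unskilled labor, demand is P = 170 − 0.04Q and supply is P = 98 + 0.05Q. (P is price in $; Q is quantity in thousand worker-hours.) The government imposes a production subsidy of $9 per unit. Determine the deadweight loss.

$450 thousand

Competitive equilibrium: 170 − 0.04Q = 98 + 0.05Q → Q* = 800, P* = 138.
The subsidy lowers effective supply by 9: P = 89 + 0.05Q.
New quantity: 170 − 0.04Q = 89 + 0.05Q → Q' = 900.
Overproduction ΔQ = 900 − 800 = 100; wedge = subsidy = 9.
Deadweight loss = ½ × 100 × 9 = $450 thousand.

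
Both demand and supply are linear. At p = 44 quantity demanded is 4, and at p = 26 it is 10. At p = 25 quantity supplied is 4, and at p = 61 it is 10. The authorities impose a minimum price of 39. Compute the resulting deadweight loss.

Demand slope = (26 − 44)/(10 − 4) = −3, so p = 56 − 3q.
Supply slope = (61 − 25)/(10 − 4) = 6, so p = 1 + 6q.
Competitive equilibrium: 56 − 3q = 1 + 6q → q* = 6.1111, p* = 37.6667.
At the floor p = 39, quantity demanded = (56 − 39)/3 = 5.6667.
Sellers' marginal cost at q' = 5.6667: 1 + 6·5.6667 = 35.0002.
Δq = 6.1111 − 5.6667 = 0.4444; wedge = 39 − 35.0002 = 3.9998.
The triangle = ½ × 0.4444 × 3.9998 = 0.89.

0.89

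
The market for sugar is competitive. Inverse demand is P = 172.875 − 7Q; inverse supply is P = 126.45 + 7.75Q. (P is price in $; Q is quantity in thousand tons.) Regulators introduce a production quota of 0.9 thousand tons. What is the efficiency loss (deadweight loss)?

Competitive equilibrium: 172.875 − 7Q = 126.45 + 7.75Q → Q* = 3.1475, P* = 150.8428.
At Q = 0.9: demand price = 172.875 − 7·0.9 = 166.575; supply price = 126.45 + 7.75·0.9 = 133.425.
ΔQ = 3.1475 − 0.9 = 2.2475; wedge = 166.575 − 133.425 = 33.15.
Welfare loss = ½ × 2.2475 × 33.15 = $37.25 thousand.

$37.25 thousand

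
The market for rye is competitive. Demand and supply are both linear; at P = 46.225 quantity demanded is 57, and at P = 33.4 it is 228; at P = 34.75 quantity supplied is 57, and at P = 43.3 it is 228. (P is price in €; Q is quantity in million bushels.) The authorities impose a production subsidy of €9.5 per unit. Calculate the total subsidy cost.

€2135.60 million

Demand slope = (33.4 − 46.225)/(228 − 57) = −0.075, so P = 50.5 − 0.075Q.
Supply slope = (43.3 − 34.75)/(228 − 57) = 0.05, so P = 31.9 + 0.05Q.
Competitive equilibrium: 50.5 − 0.075Q = 31.9 + 0.05Q → Q* = 148.8, P* = 39.34.
The subsidy lowers effective supply by 9.5: P = 22.4 + 0.05Q.
New quantity: 50.5 − 0.075Q = 22.4 + 0.05Q → Q' = 224.8.
Total subsidy cost = 9.5 × 224.8 = €2135.60 million.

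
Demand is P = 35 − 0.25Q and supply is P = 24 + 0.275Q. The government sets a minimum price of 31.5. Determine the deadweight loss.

12.69

Competitive equilibrium: 35 − 0.25Q = 24 + 0.275Q → Q* = 20.9524, P* = 29.7619.
At the floor P = 31.5, quantity demanded = (35 − 31.5)/0.25 = 14.
Sellers' marginal cost at Q' = 14: 24 + 0.275·14 = 27.85.
ΔQ = 20.9524 − 14 = 6.9524; wedge = 31.5 − 27.85 = 3.65.
DWL = ½ × 6.9524 × 3.65 = 12.69.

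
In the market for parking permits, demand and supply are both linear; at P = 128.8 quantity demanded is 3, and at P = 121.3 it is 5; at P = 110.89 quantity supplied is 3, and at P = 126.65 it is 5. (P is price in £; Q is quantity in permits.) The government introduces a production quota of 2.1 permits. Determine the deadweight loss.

£34.62

Demand slope = (121.3 − 128.8)/(5 − 3) = −3.75, so P = 140.05 − 3.75Q.
Supply slope = (126.65 − 110.89)/(5 − 3) = 7.88, so P = 87.25 + 7.88Q.
Competitive equilibrium: 140.05 − 3.75Q = 87.25 + 7.88Q → Q* = 4.54, P* = 123.0251.
At Q = 2.1: demand price = 140.05 − 3.75·2.1 = 132.175; supply price = 87.25 + 7.88·2.1 = 103.798.
ΔQ = 4.54 − 2.1 = 2.44; wedge = 132.175 − 103.798 = 28.377.
The triangle = ½ × 2.44 × 28.377 = £34.62.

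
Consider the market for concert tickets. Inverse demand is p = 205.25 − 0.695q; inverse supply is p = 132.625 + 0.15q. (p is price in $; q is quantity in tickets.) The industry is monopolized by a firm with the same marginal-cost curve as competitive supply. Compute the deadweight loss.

$635.64

Competitive equilibrium: 205.25 − 0.695q = 132.625 + 0.15q → q* = 85.9467, p* = 145.517.
Marginal revenue: MR = 205.25 − 1.39q. Set MR = MC: 205.25 − 1.39q = 132.625 + 0.15q → q_m = 47.1591.
Price p_m = 205.25 − 0.695·47.1591 = 172.4744; MC(q_m) = 132.625 + 0.15·47.1591 = 139.6989.
Competitive q* = 85.9467, so Δq = 38.7876; wedge = 172.4744 − 139.6989 = 32.7755.
Welfare loss = ½ × 38.7876 × 32.7755 = $635.64.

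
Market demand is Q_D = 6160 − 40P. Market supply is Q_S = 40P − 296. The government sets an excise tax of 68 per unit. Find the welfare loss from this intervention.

46240

In inverse form: demand P = 154 − 0.025Q, supply P = 7.4 + 0.025Q.
Competitive equilibrium: 154 − 0.025Q = 7.4 + 0.025Q → Q* = 2932, P* = 80.7.
With the tax, the buyer price exceeds the seller price by 68: (154 − 0.025Q) − (7.4 + 0.025Q) = 68 → Q' = 1572.
ΔQ = 2932 − 1572 = 1360; the wedge equals the tax, 68.
DWL = ½ × 1360 × 68 = 46240.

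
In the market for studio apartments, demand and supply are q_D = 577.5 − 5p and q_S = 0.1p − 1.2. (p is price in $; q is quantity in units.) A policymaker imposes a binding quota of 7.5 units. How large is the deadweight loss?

$35.74

In inverse form: demand p = 115.5 − 0.2q, supply p = 12 + 10q.
Competitive equilibrium: 115.5 − 0.2q = 12 + 10q → q* = 10.1471, p* = 113.4706.
At q = 7.5: demand price = 115.5 − 0.2·7.5 = 114; supply price = 12 + 10·7.5 = 87.
Δq = 10.1471 − 7.5 = 2.6471; wedge = 114 − 87 = 27.
The triangle = ½ × 2.6471 × 27 = $35.74.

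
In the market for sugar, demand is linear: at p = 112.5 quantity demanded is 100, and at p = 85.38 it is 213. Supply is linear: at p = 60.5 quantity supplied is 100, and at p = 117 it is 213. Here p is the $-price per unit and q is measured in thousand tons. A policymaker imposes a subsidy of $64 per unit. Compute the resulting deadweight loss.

Demand slope = (85.38 − 112.5)/(213 − 100) = −0.24, so p = 136.5 − 0.24q.
Supply slope = (117 − 60.5)/(213 − 100) = 0.5, so p = 10.5 + 0.5q.
Competitive equilibrium: 136.5 − 0.24q = 10.5 + 0.5q → q* = 170.2703, p* = 95.6351.
The subsidy lowers effective supply by 64: p = 0.5q − 53.5.
New quantity: 136.5 − 0.24q = 0.5q − 53.5 → q' = 256.7568.
Overproduction Δq = 256.7568 − 170.2703 = 86.4865; wedge = subsidy = 64.
The triangle = ½ × 86.4865 × 64 = $2767.57 thousand.

$2767.57 thousand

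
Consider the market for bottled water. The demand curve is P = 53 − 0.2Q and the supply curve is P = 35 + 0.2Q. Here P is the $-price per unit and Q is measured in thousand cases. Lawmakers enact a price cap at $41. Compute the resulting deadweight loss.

$45 thousand

Competitive equilibrium: 53 − 0.2Q = 35 + 0.2Q → Q* = 45, P* = 44.
At the ceiling P = 41, quantity supplied = (41 − 35)/0.2 = 30.
Willingness to pay at Q' = 30: 53 − 0.2·30 = 47.
ΔQ = 45 − 30 = 15; wedge = 47 − 41 = 6.
Welfare loss = ½ × 15 × 6 = $45 thousand.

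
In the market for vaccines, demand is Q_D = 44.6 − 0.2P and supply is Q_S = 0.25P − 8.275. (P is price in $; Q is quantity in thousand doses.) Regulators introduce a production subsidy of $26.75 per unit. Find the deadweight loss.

$39.75 thousand

In inverse form: demand P = 223 − 5Q, supply P = 33.1 + 4Q.
Competitive equilibrium: 223 − 5Q = 33.1 + 4Q → Q* = 21.1, P* = 117.5.
The subsidy lowers effective supply by 26.75: P = 6.35 + 4Q.
New quantity: 223 − 5Q = 6.35 + 4Q → Q' = 24.0722.
Overproduction ΔQ = 24.0722 − 21.1 = 2.9722; wedge = subsidy = 26.75.
The triangle = ½ × 2.9722 × 26.75 = $39.75 thousand.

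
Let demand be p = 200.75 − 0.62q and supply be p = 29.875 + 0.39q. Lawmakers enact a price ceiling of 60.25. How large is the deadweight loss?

4209.39

Competitive equilibrium: 200.75 − 0.62q = 29.875 + 0.39q → q* = 169.1832, p* = 95.8564.
At the ceiling p = 60.25, quantity supplied = (60.25 − 29.875)/0.39 = 77.8846.
Willingness to pay at q' = 77.8846: 200.75 − 0.62·77.8846 = 152.4615.
Δq = 169.1832 − 77.8846 = 91.2986; wedge = 152.4615 − 60.25 = 92.2115.
The triangle = ½ × 91.2986 × 92.2115 = 4209.39.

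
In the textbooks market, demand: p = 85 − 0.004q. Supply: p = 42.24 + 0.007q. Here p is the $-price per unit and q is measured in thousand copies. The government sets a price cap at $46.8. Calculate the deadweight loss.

Competitive equilibrium: 85 − 0.004q = 42.24 + 0.007q → q* = 3887.272727, p* = 69.450909.
At the ceiling p = 46.8, quantity supplied = (46.8 − 42.24)/0.007 = 651.428571.
Willingness to pay at q' = 651.428571: 85 − 0.004·651.428571 = 82.394286.
Δq = 3887.272727 − 651.428571 = 3235.844156; wedge = 82.394286 − 46.8 = 35.594286.
Deadweight loss = ½ × 3235.844156 × 35.594286 = $57588.78 thousand.

$57588.78 thousand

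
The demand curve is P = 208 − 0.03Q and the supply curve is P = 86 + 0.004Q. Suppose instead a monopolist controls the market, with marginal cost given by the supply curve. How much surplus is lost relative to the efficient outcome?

48094.27

Competitive equilibrium: 208 − 0.03Q = 86 + 0.004Q → Q* = 3588.2353, P* = 100.3529.
Marginal revenue: MR = 208 − 0.06Q. Set MR = MC: 208 − 0.06Q = 86 + 0.004Q → Q_m = 1906.25.
Price P_m = 208 − 0.03·1906.25 = 150.8125; MC(Q_m) = 86 + 0.004·1906.25 = 93.625.
Competitive Q* = 3588.2353, so ΔQ = 1681.9853; wedge = 150.8125 − 93.625 = 57.1875.
Welfare loss = ½ × 1681.9853 × 57.1875 = 48094.27.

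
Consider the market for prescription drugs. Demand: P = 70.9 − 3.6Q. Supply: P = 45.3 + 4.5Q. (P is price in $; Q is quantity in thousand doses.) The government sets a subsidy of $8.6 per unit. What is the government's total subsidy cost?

$36.31 thousand

Competitive equilibrium: 70.9 − 3.6Q = 45.3 + 4.5Q → Q* = 3.1605, P* = 59.5222.
The subsidy lowers effective supply by 8.6: P = 36.7 + 4.5Q.
New quantity: 70.9 − 3.6Q = 36.7 + 4.5Q → Q' = 4.2222.
Total subsidy cost = 8.6 × 4.2222 = $36.31 thousand.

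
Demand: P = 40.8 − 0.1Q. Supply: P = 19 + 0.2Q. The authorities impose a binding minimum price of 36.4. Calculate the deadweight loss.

Competitive equilibrium: 40.8 − 0.1Q = 19 + 0.2Q → Q* = 72.6667, P* = 33.5333.
At the floor P = 36.4, quantity demanded = (40.8 − 36.4)/0.1 = 44.
Sellers' marginal cost at Q' = 44: 19 + 0.2·44 = 27.8.
ΔQ = 72.6667 − 44 = 28.6667; wedge = 36.4 − 27.8 = 8.6.
Deadweight loss = ½ × 28.6667 × 8.6 = 123.27.

123.27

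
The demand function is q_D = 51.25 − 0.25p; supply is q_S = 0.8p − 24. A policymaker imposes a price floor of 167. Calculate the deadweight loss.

In inverse form: demand p = 205 − 4q, supply p = 30 + 1.25q.
Competitive equilibrium: 205 − 4q = 30 + 1.25q → q* = 33.3333, p* = 71.6667.
At the floor p = 167, quantity demanded = (205 − 167)/4 = 9.5.
Sellers' marginal cost at q' = 9.5: 30 + 1.25·9.5 = 41.875.
Δq = 33.3333 − 9.5 = 23.8333; wedge = 167 − 41.875 = 125.125.
The triangle = ½ × 23.8333 × 125.125 = 1491.07.

1491.07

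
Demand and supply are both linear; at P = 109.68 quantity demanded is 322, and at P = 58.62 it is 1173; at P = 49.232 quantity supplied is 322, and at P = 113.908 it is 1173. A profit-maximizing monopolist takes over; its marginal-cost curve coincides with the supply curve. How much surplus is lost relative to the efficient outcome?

Demand slope = (58.62 − 109.68)/(1173 − 322) = −0.06, so P = 129 − 0.06Q.
Supply slope = (113.908 − 49.232)/(1173 − 322) = 0.076, so P = 24.76 + 0.076Q.
Competitive equilibrium: 129 − 0.06Q = 24.76 + 0.076Q → Q* = 766.4706, P* = 83.0118.
Marginal revenue: MR = 129 − 0.12Q. Set MR = MC: 129 − 0.12Q = 24.76 + 0.076Q → Q_m = 531.8367.
Price P_m = 129 − 0.06·531.8367 = 97.0898; MC(Q_m) = 24.76 + 0.076·531.8367 = 65.1796.
Competitive Q* = 766.4706, so ΔQ = 234.6339; wedge = 97.0898 − 65.1796 = 31.9102.
Deadweight loss = ½ × 234.6339 × 31.9102 = 3743.61.

3743.61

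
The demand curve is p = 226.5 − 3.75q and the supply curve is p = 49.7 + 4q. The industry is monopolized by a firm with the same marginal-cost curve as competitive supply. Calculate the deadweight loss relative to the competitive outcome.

Competitive equilibrium: 226.5 − 3.75q = 49.7 + 4q → q* = 22.8129, p* = 140.9516.
Marginal revenue: MR = 226.5 − 7.5q. Set MR = MC: 226.5 − 7.5q = 49.7 + 4q → q_m = 15.3739.
Price p_m = 226.5 − 3.75·15.3739 = 168.8479; MC(q_m) = 49.7 + 4·15.3739 = 111.1956.
Competitive q* = 22.8129, so Δq = 7.439; wedge = 168.8479 − 111.1956 = 57.6523.
Welfare loss = ½ × 7.439 × 57.6523 = 214.44.

214.44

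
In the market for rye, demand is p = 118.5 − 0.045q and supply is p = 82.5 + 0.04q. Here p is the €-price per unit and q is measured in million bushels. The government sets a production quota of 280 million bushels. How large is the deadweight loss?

€875.53 million

Competitive equilibrium: 118.5 − 0.045q = 82.5 + 0.04q → q* = 423.5294, p* = 99.4412.
At q = 280: demand price = 118.5 − 0.045·280 = 105.9; supply price = 82.5 + 0.04·280 = 93.7.
Δq = 423.5294 − 280 = 143.5294; wedge = 105.9 − 93.7 = 12.2.
Deadweight loss = ½ × 143.5294 × 12.2 = €875.53 million.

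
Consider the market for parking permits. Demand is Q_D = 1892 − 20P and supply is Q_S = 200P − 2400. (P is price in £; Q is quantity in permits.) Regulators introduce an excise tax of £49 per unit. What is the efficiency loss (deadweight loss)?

£21827.27

In inverse form: demand P = 94.6 − 0.05Q, supply P = 12 + 0.005Q.
Competitive equilibrium: 94.6 − 0.05Q = 12 + 0.005Q → Q* = 1501.8182, P* = 19.5091.
With the tax, the buyer price exceeds the seller price by 49: (94.6 − 0.05Q) − (12 + 0.005Q) = 49 → Q' = 610.9091.
ΔQ = 1501.8182 − 610.9091 = 890.9091; the wedge equals the tax, 49.
DWL = ½ × 890.9091 × 49 = £21827.27.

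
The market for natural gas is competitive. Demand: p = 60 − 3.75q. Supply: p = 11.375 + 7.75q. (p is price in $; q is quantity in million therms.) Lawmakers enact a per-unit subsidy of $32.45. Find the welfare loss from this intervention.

Competitive equilibrium: 60 − 3.75q = 11.375 + 7.75q → q* = 4.2283, p* = 44.144.
The subsidy lowers effective supply by 32.45: p = 7.75q − 21.075.
New quantity: 60 − 3.75q = 7.75q − 21.075 → q' = 7.05.
Overproduction Δq = 7.05 − 4.2283 = 2.8217; wedge = subsidy = 32.45.
Welfare loss = ½ × 2.8217 × 32.45 = $45.78 million.

$45.78 million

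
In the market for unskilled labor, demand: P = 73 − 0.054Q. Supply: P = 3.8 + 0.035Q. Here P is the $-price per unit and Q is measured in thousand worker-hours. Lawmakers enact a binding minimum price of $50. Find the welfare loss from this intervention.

Competitive equilibrium: 73 − 0.054Q = 3.8 + 0.035Q → Q* = 777.5281, P* = 31.0135.
At the floor P = 50, quantity demanded = (73 − 50)/0.054 = 425.9259.
Sellers' marginal cost at Q' = 425.9259: 3.8 + 0.035·425.9259 = 18.7074.
ΔQ = 777.5281 − 425.9259 = 351.6022; wedge = 50 − 18.7074 = 31.2926.
Deadweight loss = ½ × 351.6022 × 31.2926 = $5501.27 thousand.

$5501.27 thousand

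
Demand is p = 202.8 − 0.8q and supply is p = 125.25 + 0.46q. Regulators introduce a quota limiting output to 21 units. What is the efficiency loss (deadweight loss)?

1035.79

Competitive equilibrium: 202.8 − 0.8q = 125.25 + 0.46q → q* = 61.5476, p* = 153.5619.
At q = 21: demand price = 202.8 − 0.8·21 = 186; supply price = 125.25 + 0.46·21 = 134.91.
Δq = 61.5476 − 21 = 40.5476; wedge = 186 − 134.91 = 51.09.
Deadweight loss = ½ × 40.5476 × 51.09 = 1035.79.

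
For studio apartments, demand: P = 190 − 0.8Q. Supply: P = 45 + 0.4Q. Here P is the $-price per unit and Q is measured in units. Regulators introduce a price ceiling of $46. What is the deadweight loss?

Competitive equilibrium: 190 − 0.8Q = 45 + 0.4Q → Q* = 120.83333, P* = 93.33333.
At the ceiling P = 46, quantity supplied = (46 − 45)/0.4 = 2.5.
Willingness to pay at Q' = 2.5: 190 − 0.8·2.5 = 188.
ΔQ = 120.83333 − 2.5 = 118.33333; wedge = 188 − 46 = 142.
The triangle = ½ × 118.33333 × 142 = $8401.67.

$8401.67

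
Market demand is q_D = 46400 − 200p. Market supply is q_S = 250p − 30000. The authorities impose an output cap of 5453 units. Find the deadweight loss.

219961.33

In inverse form: demand p = 232 − 0.005q, supply p = 120 + 0.004q.
Competitive equilibrium: 232 − 0.005q = 120 + 0.004q → q* = 12444.4444, p* = 169.7778.
At q = 5453: demand price = 232 − 0.005·5453 = 204.735; supply price = 120 + 0.004·5453 = 141.812.
Δq = 12444.4444 − 5453 = 6991.4444; wedge = 204.735 − 141.812 = 62.923.
Welfare loss = ½ × 6991.4444 × 62.923 = 219961.33.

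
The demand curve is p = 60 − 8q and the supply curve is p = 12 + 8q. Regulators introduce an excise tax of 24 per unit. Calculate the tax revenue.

36

Competitive equilibrium: 60 − 8q = 12 + 8q → q* = 3, p* = 36.
With the tax, the buyer price exceeds the seller price by 24: (60 − 8q) − (12 + 8q) = 24 → q' = 1.5.
Tax revenue = 24 × 1.5 = 36.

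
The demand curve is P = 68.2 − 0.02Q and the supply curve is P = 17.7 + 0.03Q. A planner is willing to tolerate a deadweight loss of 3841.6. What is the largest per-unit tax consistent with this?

19.6

Competitive equilibrium: 68.2 − 0.02Q = 17.7 + 0.03Q → Q* = 1010, P* = 48.
A tax t gives ΔQ = t/0.05 and wedge t, so DWL = t²/0.1.
t²/0.1 = 3841.6 → t² = 384.16 → t = 19.6.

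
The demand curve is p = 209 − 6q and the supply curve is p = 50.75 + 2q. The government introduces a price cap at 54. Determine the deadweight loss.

Competitive equilibrium: 209 − 6q = 50.75 + 2q → q* = 19.7813, p* = 90.3125.
At the ceiling p = 54, quantity supplied = (54 − 50.75)/2 = 1.625.
Willingness to pay at q' = 1.625: 209 − 6·1.625 = 199.25.
Δq = 19.7813 − 1.625 = 18.1563; wedge = 199.25 − 54 = 145.25.
Deadweight loss = ½ × 18.1563 × 145.25 = 1318.60.

1318.60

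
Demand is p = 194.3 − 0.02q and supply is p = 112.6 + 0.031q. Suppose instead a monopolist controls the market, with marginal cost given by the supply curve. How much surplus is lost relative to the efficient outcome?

5192.63

Competitive equilibrium: 194.3 − 0.02q = 112.6 + 0.031q → q* = 1601.9608, p* = 162.2608.
Marginal revenue: MR = 194.3 − 0.04q. Set MR = MC: 194.3 − 0.04q = 112.6 + 0.031q → q_m = 1150.7042.
Price p_m = 194.3 − 0.02·1150.7042 = 171.2859; MC(q_m) = 112.6 + 0.031·1150.7042 = 148.2718.
Competitive q* = 1601.9608, so Δq = 451.2566; wedge = 171.2859 − 148.2718 = 23.0141.
DWL = ½ × 451.2566 × 23.0141 = 5192.63.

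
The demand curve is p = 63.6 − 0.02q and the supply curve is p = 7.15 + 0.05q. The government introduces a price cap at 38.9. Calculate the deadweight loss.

1028.57

Competitive equilibrium: 63.6 − 0.02q = 7.15 + 0.05q → q* = 806.4286, p* = 47.4714.
At the ceiling p = 38.9, quantity supplied = (38.9 − 7.15)/0.05 = 635.
Willingness to pay at q' = 635: 63.6 − 0.02·635 = 50.9.
Δq = 806.4286 − 635 = 171.4286; wedge = 50.9 − 38.9 = 12.
Welfare loss = ½ × 171.4286 × 12 = 1028.57.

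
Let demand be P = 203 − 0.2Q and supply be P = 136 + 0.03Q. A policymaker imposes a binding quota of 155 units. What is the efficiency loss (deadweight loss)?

Competitive equilibrium: 203 − 0.2Q = 136 + 0.03Q → Q* = 291.3043, P* = 144.7391.
At Q = 155: demand price = 203 − 0.2·155 = 172; supply price = 136 + 0.03·155 = 140.65.
ΔQ = 291.3043 − 155 = 136.3043; wedge = 172 − 140.65 = 31.35.
DWL = ½ × 136.3043 × 31.35 = 2136.57.

2136.57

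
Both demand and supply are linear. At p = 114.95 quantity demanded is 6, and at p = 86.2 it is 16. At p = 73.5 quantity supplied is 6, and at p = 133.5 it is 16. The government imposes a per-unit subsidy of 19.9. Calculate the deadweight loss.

Demand slope = (86.2 − 114.95)/(16 − 6) = −2.875, so p = 132.2 − 2.875q.
Supply slope = (133.5 − 73.5)/(16 − 6) = 6, so p = 37.5 + 6q.
Competitive equilibrium: 132.2 − 2.875q = 37.5 + 6q → q* = 10.6704, p* = 101.5225.
The subsidy lowers effective supply by 19.9: p = 17.6 + 6q.
New quantity: 132.2 − 2.875q = 17.6 + 6q → q' = 12.9127.
Overproduction Δq = 12.9127 − 10.6704 = 2.2423; wedge = subsidy = 19.9.
Deadweight loss = ½ × 2.2423 × 19.9 = 22.31.

22.31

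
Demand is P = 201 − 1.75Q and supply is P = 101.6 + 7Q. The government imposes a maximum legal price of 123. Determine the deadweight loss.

Competitive equilibrium: 201 − 1.75Q = 101.6 + 7Q → Q* = 11.36, P* = 181.12.
At the ceiling P = 123, quantity supplied = (123 − 101.6)/7 = 3.0571.
Willingness to pay at Q' = 3.0571: 201 − 1.75·3.0571 = 195.6501.
ΔQ = 11.36 − 3.0571 = 8.3029; wedge = 195.6501 − 123 = 72.6501.
DWL = ½ × 8.3029 × 72.6501 = 301.60.

301.60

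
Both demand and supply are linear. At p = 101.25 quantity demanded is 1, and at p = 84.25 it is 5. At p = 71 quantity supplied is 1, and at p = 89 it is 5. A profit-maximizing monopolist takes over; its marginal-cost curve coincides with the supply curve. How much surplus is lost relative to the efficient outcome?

Demand slope = (84.25 − 101.25)/(5 − 1) = −4.25, so p = 105.5 − 4.25q.
Supply slope = (89 − 71)/(5 − 1) = 4.5, so p = 66.5 + 4.5q.
Competitive equilibrium: 105.5 − 4.25q = 66.5 + 4.5q → q* = 4.4571, p* = 86.5571.
Marginal revenue: MR = 105.5 − 8.5q. Set MR = MC: 105.5 − 8.5q = 66.5 + 4.5q → q_m = 3.
Price p_m = 105.5 − 4.25·3 = 92.75; MC(q_m) = 66.5 + 4.5·3 = 80.
Competitive q* = 4.4571, so Δq = 1.4571; wedge = 92.75 − 80 = 12.75.
DWL = ½ × 1.4571 × 12.75 = 9.29.

9.29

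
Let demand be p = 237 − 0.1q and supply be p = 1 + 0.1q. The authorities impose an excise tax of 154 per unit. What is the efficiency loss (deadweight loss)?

Competitive equilibrium: 237 − 0.1q = 1 + 0.1q → q* = 1180, p* = 119.
With the tax, the buyer price exceeds the seller price by 154: (237 − 0.1q) − (1 + 0.1q) = 154 → q' = 410.
Δq = 1180 − 410 = 770; the wedge equals the tax, 154.
DWL = ½ × 770 × 154 = 59290.

59290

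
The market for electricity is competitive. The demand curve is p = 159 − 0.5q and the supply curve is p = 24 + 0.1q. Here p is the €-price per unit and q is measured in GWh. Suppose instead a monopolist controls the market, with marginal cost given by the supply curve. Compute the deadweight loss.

€3137.91

Competitive equilibrium: 159 − 0.5q = 24 + 0.1q → q* = 225, p* = 46.5.
Marginal revenue: MR = 159 − q. Set MR = MC: 159 − q = 24 + 0.1q → q_m = 122.72727.
Price p_m = 159 − 0.5·122.72727 = 97.63637; MC(q_m) = 24 + 0.1·122.72727 = 36.27273.
Competitive q* = 225, so Δq = 102.27273; wedge = 97.63637 − 36.27273 = 61.36364.
Deadweight loss = ½ × 102.27273 × 61.36364 = €3137.91.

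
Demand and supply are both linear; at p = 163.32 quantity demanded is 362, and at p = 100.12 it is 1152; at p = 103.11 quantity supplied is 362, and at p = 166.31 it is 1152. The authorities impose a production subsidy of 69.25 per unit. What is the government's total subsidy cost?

Demand slope = (100.12 − 163.32)/(1152 − 362) = −0.08, so p = 192.28 − 0.08q.
Supply slope = (166.31 − 103.11)/(1152 − 362) = 0.08, so p = 74.15 + 0.08q.
Competitive equilibrium: 192.28 − 0.08q = 74.15 + 0.08q → q* = 738.3125, p* = 133.215.
The subsidy lowers effective supply by 69.25: p = 4.9 + 0.08q.
New quantity: 192.28 − 0.08q = 4.9 + 0.08q → q' = 1171.125.
Total subsidy cost = 69.25 × 1171.125 = 81100.41.

81100.41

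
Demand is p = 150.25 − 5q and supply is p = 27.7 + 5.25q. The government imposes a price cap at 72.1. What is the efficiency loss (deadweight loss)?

Competitive equilibrium: 150.25 − 5q = 27.7 + 5.25q → q* = 11.9561, p* = 90.4695.
At the ceiling p = 72.1, quantity supplied = (72.1 − 27.7)/5.25 = 8.4571.
Willingness to pay at q' = 8.4571: 150.25 − 5·8.4571 = 107.9645.
Δq = 11.9561 − 8.4571 = 3.499; wedge = 107.9645 − 72.1 = 35.8645.
DWL = ½ × 3.499 × 35.8645 = 62.74.

62.74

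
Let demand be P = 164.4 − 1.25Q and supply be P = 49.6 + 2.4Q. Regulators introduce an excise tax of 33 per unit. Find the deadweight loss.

Competitive equilibrium: 164.4 − 1.25Q = 49.6 + 2.4Q → Q* = 31.4521, P* = 125.0849.
With the tax, the buyer price exceeds the seller price by 33: (164.4 − 1.25Q) − (49.6 + 2.4Q) = 33 → Q' = 22.411.
ΔQ = 31.4521 − 22.411 = 9.0411; the wedge equals the tax, 33.
The triangle = ½ × 9.0411 × 33 = 149.18.

149.18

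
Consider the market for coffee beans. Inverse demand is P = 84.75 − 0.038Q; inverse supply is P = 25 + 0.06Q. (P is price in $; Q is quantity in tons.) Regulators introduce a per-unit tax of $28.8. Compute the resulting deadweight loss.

$4231.84

Competitive equilibrium: 84.75 − 0.038Q = 25 + 0.06Q → Q* = 609.6939, P* = 61.5816.
With the tax, the buyer price exceeds the seller price by 28.8: (84.75 − 0.038Q) − (25 + 0.06Q) = 28.8 → Q' = 315.8163.
ΔQ = 609.6939 − 315.8163 = 293.8776; the wedge equals the tax, 28.8.
Welfare loss = ½ × 293.8776 × 28.8 = $4231.84.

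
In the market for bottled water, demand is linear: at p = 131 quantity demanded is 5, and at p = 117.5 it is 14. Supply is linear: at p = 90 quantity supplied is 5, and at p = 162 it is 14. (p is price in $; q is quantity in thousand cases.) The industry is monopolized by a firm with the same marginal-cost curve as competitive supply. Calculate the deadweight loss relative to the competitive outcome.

Demand slope = (117.5 − 131)/(14 − 5) = −1.5, so p = 138.5 − 1.5q.
Supply slope = (162 − 90)/(14 − 5) = 8, so p = 50 + 8q.
Competitive equilibrium: 138.5 − 1.5q = 50 + 8q → q* = 9.31579, p* = 124.52632.
Marginal revenue: MR = 138.5 − 3q. Set MR = MC: 138.5 − 3q = 50 + 8q → q_m = 8.04545.
Price p_m = 138.5 − 1.5·8.04545 = 126.43183; MC(q_m) = 50 + 8·8.04545 = 114.3636.
Competitive q* = 9.31579, so Δq = 1.27034; wedge = 126.43183 − 114.3636 = 12.06823.
The triangle = ½ × 1.27034 × 12.06823 = $7.67 thousand.

$7.67 thousand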